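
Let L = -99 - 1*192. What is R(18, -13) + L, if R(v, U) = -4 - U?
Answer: -282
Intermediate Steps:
L = -291 (L = -99 - 192 = -291)
R(18, -13) + L = (-4 - 1*(-13)) - 291 = (-4 + 13) - 291 = 9 - 291 = -282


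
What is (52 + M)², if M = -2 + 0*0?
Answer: 2500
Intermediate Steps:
M = -2 (M = -2 + 0 = -2)
(52 + M)² = (52 - 2)² = 50² = 2500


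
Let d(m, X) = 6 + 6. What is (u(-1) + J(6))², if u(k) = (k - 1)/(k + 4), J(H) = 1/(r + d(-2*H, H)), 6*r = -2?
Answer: 3721/11025 ≈ 0.33751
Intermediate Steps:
r = -⅓ (r = (⅙)*(-2) = -⅓ ≈ -0.33333)
d(m, X) = 12
J(H) = 3/35 (J(H) = 1/(-⅓ + 12) = 1/(35/3) = 3/35)
u(k) = (-1 + k)/(4 + k)
(u(-1) + J(6))² = ((-1 - 1)/(4 - 1) + 3/35)² = (-2/3 + 3/35)² = ((⅓)*(-2) + 3/35)² = (-⅔ + 3/35)² = (-61/105)² = 3721/11025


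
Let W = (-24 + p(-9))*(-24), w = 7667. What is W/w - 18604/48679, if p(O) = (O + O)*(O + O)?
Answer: -493125668/373221893 ≈ -1.3213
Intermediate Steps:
p(O) = 4*O**2 (p(O) = (2*O)*(2*O) = 4*O**2)
W = -7200 (W = (-24 + 4*(-9)**2)*(-24) = (-24 + 4*81)*(-24) = (-24 + 324)*(-24) = 300*(-24) = -7200)
W/w - 18604/48679 = -7200/7667 - 18604/48679 = -493125668/373221893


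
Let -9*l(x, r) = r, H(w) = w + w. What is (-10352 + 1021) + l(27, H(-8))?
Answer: -83963/9 ≈ -9329.2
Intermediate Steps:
H(w) = 2*w
l(x, r) = -r/9
(-10352 + 1021) + l(27, H(-8)) = (-10352 + 1021) - 2*(-8)/9 = -9331 - ⅑*(-16) = -9331 + 16/9 = -83963/9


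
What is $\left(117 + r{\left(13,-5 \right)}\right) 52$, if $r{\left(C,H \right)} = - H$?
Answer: $6344$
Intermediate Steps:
$\left(117 + r{\left(13,-5 \right)}\right) 52 = \left(117 - -5\right) 52 = \left(117 + 5\right) 52 = 122 \cdot 52 = 6344$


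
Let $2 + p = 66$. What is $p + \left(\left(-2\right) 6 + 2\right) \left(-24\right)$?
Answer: $304$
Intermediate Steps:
$p = 64$ ($p = -2 + 66 = 64$)
$p + \left(\left(-2\right) 6 + 2\right) \left(-24\right) = 64 + \left(\left(-2\right) 6 + 2\right) \left(-24\right) = 64 + \left(-12 + 2\right) \left(-24\right) = 64 - -240 = 64 + 240 = 304$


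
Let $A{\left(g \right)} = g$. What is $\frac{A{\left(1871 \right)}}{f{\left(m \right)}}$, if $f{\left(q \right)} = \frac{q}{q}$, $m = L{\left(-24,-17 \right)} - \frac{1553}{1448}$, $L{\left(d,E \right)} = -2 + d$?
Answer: $1871$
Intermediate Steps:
$m = - \frac{39201}{1448}$ ($m = \left(-2 - 24\right) - \frac{1553}{1448} = -26 - 1553 \cdot \frac{1}{1448} = -26 - \frac{1553}{1448} = - \frac{39201}{1448} \approx -27.073$)
$f{\left(q \right)} = 1$
$\frac{A{\left(1871 \right)}}{f{\left(m \right)}} = \frac{1871}{1} = 1871 \cdot 1 = 1871$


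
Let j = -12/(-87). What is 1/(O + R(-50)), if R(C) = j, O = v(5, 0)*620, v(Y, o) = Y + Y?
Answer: 29/179804 ≈ 0.00016129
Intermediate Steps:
v(Y, o) = 2*Y
O = 6200 (O = (2*5)*620 = 10*620 = 6200)
j = 4/29 (j = -12*(-1/87) = 4/29 ≈ 0.13793)
R(C) = 4/29
1/(O + R(-50)) = 1/(6200 + 4/29) = 1/(179804/29) = 29/179804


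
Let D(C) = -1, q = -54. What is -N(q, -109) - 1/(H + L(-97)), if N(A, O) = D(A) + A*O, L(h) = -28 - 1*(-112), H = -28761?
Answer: -168764144/28677 ≈ -5885.0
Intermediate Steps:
L(h) = 84 (L(h) = -28 + 112 = 84)
N(A, O) = -1 + A*O
-N(q, -109) - 1/(H + L(-97)) = -(-1 - 54*(-109)) - 1/(-28761 + 84) = -(-1 + 5886) - 1/(-28677) = -1*5885 - 1*(-1/28677) = -5885 + 1/28677 = -168764144/28677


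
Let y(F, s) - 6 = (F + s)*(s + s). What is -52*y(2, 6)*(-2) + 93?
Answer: 10701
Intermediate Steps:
y(F, s) = 6 + 2*s*(F + s) (y(F, s) = 6 + (F + s)*(s + s) = 6 + (F + s)*(2*s) = 6 + 2*s*(F + s))
-52*y(2, 6)*(-2) + 93 = -52*(6 + 2*6**2 + 2*2*6)*(-2) + 93 = -52*(6 + 2*36 + 24)*(-2) + 93 = -52*(6 + 72 + 24)*(-2) + 93 = -5304*(-2) + 93 = -52*(-204) + 93 = 10608 + 93 = 10701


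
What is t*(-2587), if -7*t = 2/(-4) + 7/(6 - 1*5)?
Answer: 33631/14 ≈ 2402.2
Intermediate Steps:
t = -13/14 (t = -(2/(-4) + 7/(6 - 1*5))/7 = -(2*(-¼) + 7/(6 - 5))/7 = -(-½ + 7/1)/7 = -(-½ + 7*1)/7 = -(-½ + 7)/7 = -⅐*13/2 = -13/14 ≈ -0.92857)
t*(-2587) = -13/14*(-2587) = 33631/14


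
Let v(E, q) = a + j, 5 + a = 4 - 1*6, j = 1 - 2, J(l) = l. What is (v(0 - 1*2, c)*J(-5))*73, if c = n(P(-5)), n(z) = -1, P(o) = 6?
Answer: 2920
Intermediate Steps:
c = -1
j = -1
a = -7 (a = -5 + (4 - 1*6) = -5 + (4 - 6) = -5 - 2 = -7)
v(E, q) = -8 (v(E, q) = -7 - 1 = -8)
(v(0 - 1*2, c)*J(-5))*73 = -8*(-5)*73 = 40*73 = 2920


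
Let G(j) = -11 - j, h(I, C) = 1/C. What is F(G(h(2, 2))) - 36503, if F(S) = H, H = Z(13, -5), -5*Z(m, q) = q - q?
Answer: -36503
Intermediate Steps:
Z(m, q) = 0 (Z(m, q) = -(q - q)/5 = -⅕*0 = 0)
h(I, C) = 1/C
H = 0
F(S) = 0
F(G(h(2, 2))) - 36503 = 0 - 36503 = -36503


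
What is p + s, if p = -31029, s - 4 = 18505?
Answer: -12520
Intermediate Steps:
s = 18509 (s = 4 + 18505 = 18509)
p + s = -31029 + 18509 = -12520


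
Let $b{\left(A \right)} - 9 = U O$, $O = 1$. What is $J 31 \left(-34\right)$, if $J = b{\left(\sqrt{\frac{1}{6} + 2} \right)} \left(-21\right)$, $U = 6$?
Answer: $332010$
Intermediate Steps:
$b{\left(A \right)} = 15$ ($b{\left(A \right)} = 9 + 6 \cdot 1 = 9 + 6 = 15$)
$J = -315$ ($J = 15 \left(-21\right) = -315$)
$J 31 \left(-34\right) = \left(-315\right) 31 \left(-34\right) = \left(-9765\right) \left(-34\right) = 332010$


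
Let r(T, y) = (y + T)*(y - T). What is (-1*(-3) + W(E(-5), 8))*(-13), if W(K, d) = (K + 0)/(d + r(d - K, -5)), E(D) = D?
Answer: -5369/136 ≈ -39.478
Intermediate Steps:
r(T, y) = (T + y)*(y - T)
W(K, d) = K/(25 + d - (d - K)**2) (W(K, d) = (K + 0)/(d + ((-5)**2 - (d - K)**2)) = K/(d + (25 - (d - K)**2)) = K/(25 + d - (d - K)**2))
(-1*(-3) + W(E(-5), 8))*(-13) = (-1*(-3) - 5/(25 + 8 - (8 - 1*(-5))**2))*(-13) = (3 - 5/(25 + 8 - (8 + 5)**2))*(-13) = (3 - 5/(25 + 8 - 1*13**2))*(-13) = (3 - 5/(25 + 8 - 1*169))*(-13) = (3 - 5/(25 + 8 - 169))*(-13) = (3 - 5/(-136))*(-13) = (3 - 5*(-1/136))*(-13) = (3 + 5/136)*(-13) = (413/136)*(-13) = -5369/136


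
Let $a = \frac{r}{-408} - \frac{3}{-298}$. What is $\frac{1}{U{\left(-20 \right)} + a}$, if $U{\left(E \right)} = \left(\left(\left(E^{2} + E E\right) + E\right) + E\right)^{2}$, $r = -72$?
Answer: $\frac{5066}{2926122545} \approx 1.7313 \cdot 10^{-6}$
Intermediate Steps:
$U{\left(E \right)} = \left(2 E + 2 E^{2}\right)^{2}$ ($U{\left(E \right)} = \left(\left(\left(E^{2} + E^{2}\right) + E\right) + E\right)^{2} = \left(\left(2 E^{2} + E\right) + E\right)^{2} = \left(\left(E + 2 E^{2}\right) + E\right)^{2} = \left(2 E + 2 E^{2}\right)^{2}$)
$a = \frac{945}{5066}$ ($a = - \frac{72}{-408} - \frac{3}{-298} = \left(-72\right) \left(- \frac{1}{408}\right) - - \frac{3}{298} = \frac{3}{17} + \frac{3}{298} = \frac{945}{5066} \approx 0.18654$)
$\frac{1}{U{\left(-20 \right)} + a} = \frac{1}{4 \left(-20\right)^{2} \left(1 - 20\right)^{2} + \frac{945}{5066}} = \frac{1}{4 \cdot 400 \left(-19\right)^{2} + \frac{945}{5066}} = \frac{1}{4 \cdot 400 \cdot 361 + \frac{945}{5066}} = \frac{1}{577600 + \frac{945}{5066}} = \frac{1}{\frac{2926122545}{5066}} = \frac{5066}{2926122545}$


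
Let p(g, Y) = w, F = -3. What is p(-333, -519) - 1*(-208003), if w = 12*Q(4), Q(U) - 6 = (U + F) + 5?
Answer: 208147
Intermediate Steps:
Q(U) = 8 + U (Q(U) = 6 + ((U - 3) + 5) = 6 + ((-3 + U) + 5) = 6 + (2 + U) = 8 + U)
w = 144 (w = 12*(8 + 4) = 12*12 = 144)
p(g, Y) = 144
p(-333, -519) - 1*(-208003) = 144 - 1*(-208003) = 144 + 208003 = 208147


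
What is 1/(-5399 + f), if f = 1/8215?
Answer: -8215/44352784 ≈ -0.00018522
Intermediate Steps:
f = 1/8215 ≈ 0.00012173
1/(-5399 + f) = 1/(-5399 + 1/8215) = 1/(-44352784/8215) = -8215/44352784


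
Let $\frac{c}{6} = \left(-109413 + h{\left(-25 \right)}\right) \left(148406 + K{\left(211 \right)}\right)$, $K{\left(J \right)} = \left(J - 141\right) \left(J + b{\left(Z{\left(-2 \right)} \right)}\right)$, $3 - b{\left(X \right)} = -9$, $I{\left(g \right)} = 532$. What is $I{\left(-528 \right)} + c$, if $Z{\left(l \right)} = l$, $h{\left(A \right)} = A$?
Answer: $-107697497516$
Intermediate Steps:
$b{\left(X \right)} = 12$ ($b{\left(X \right)} = 3 - -9 = 3 + 9 = 12$)
$K{\left(J \right)} = \left(-141 + J\right) \left(12 + J\right)$ ($K{\left(J \right)} = \left(J - 141\right) \left(J + 12\right) = \left(-141 + J\right) \left(12 + J\right)$)
$c = -107697498048$ ($c = 6 \left(-109413 - 25\right) \left(148406 - \left(28911 - 44521\right)\right) = 6 \left(- 109438 \left(148406 - -15610\right)\right) = 6 \left(- 109438 \left(148406 + 15610\right)\right) = 6 \left(\left(-109438\right) 164016\right) = 6 \left(-17949583008\right) = -107697498048$)
$I{\left(-528 \right)} + c = 532 - 107697498048 = -107697497516$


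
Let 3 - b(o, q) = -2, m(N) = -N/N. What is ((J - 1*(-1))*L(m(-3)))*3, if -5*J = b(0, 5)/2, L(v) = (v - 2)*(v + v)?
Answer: 9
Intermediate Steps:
m(N) = -1 (m(N) = -1*1 = -1)
b(o, q) = 5 (b(o, q) = 3 - 1*(-2) = 3 + 2 = 5)
L(v) = 2*v*(-2 + v) (L(v) = (-2 + v)*(2*v) = 2*v*(-2 + v))
J = -½ (J = -1/2 = -⅕*5/2 = -½ ≈ -0.50000)
((J - 1*(-1))*L(m(-3)))*3 = ((-½ - 1*(-1))*(2*(-1)*(-2 - 1)))*3 = ((-½ + 1)*(2*(-1)*(-3)))*3 = ((½)*6)*3 = 3*3 = 9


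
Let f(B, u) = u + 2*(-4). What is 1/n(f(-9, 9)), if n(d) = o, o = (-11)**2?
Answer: 1/121 ≈ 0.0082645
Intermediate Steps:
o = 121
f(B, u) = -8 + u (f(B, u) = u - 8 = -8 + u)
n(d) = 121
1/n(f(-9, 9)) = 1/121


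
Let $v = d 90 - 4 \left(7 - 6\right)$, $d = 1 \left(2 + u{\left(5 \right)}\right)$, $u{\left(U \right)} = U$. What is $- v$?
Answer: $-626$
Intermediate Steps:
$d = 7$ ($d = 1 \left(2 + 5\right) = 1 \cdot 7 = 7$)
$v = 626$ ($v = 7 \cdot 90 - 4 \left(7 - 6\right) = 630 - 4 = 626$)
$- v = \left(-1\right) 626 = -626$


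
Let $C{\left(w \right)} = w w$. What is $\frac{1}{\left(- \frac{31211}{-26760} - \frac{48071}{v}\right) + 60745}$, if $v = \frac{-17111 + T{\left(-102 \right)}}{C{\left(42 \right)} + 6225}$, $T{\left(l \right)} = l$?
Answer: $\frac{460619880}{38257781345983} \approx 1.204 \cdot 10^{-5}$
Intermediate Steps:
$C{\left(w \right)} = w^{2}$
$v = - \frac{17213}{7989}$ ($v = \frac{-17111 - 102}{42^{2} + 6225} = - \frac{17213}{1764 + 6225} = - \frac{17213}{7989} \approx -2.1546$)
$\frac{1}{\left(- \frac{31211}{-26760} - \frac{48071}{v}\right) + 60745} = \frac{1}{\left(- \frac{31211}{-26760} - \frac{48071}{- \frac{17213}{7989}}\right) + 60745} = \frac{1}{\left(\left(-31211\right) \left(- \frac{1}{26760}\right) - - \frac{384039219}{17213}\right) + 60745} = \frac{1}{\left(\frac{31211}{26760} + \frac{384039219}{17213}\right) + 60745} = \frac{1}{\frac{10277426735383}{460619880} + 60745} = \frac{1}{\frac{38257781345983}{460619880}} = \frac{460619880}{38257781345983}$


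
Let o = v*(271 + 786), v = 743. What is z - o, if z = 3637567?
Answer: 2852216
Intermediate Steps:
o = 785351 (o = 743*(271 + 786) = 743*1057 = 785351)
z - o = 3637567 - 1*785351 = 3637567 - 785351 = 2852216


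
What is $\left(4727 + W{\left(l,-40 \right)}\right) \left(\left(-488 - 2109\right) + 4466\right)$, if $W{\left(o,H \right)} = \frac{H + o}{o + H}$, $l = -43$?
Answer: $8836632$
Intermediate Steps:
$W{\left(o,H \right)} = 1$ ($W{\left(o,H \right)} = \frac{H + o}{H + o} = 1$)
$\left(4727 + W{\left(l,-40 \right)}\right) \left(\left(-488 - 2109\right) + 4466\right) = \left(4727 + 1\right) \left(\left(-488 - 2109\right) + 4466\right) = 4728 \left(\left(-488 - 2109\right) + 4466\right) = 4728 \left(-2597 + 4466\right) = 4728 \cdot 1869 = 8836632$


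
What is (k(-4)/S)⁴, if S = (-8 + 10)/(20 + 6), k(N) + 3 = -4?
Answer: 68574961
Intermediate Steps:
k(N) = -7 (k(N) = -3 - 4 = -7)
S = 1/13 (S = 2/26 = 2*(1/26) = 1/13 ≈ 0.076923)
(k(-4)/S)⁴ = (-7/1/13)⁴ = (-7*13)⁴ = (-91)⁴ = 68574961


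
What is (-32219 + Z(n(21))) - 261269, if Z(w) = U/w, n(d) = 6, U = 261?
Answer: -586889/2 ≈ -2.9344e+5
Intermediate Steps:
Z(w) = 261/w
(-32219 + Z(n(21))) - 261269 = (-32219 + 261/6) - 261269 = (-32219 + 261*(1/6)) - 261269 = (-32219 + 87/2) - 261269 = -64351/2 - 261269 = -586889/2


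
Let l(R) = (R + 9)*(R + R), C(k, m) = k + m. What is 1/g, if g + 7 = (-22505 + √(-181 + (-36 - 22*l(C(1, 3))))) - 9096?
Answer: -10536/333022723 - I*√2505/999068169 ≈ -3.1637e-5 - 5.0097e-8*I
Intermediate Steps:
l(R) = 2*R*(9 + R) (l(R) = (9 + R)*(2*R) = 2*R*(9 + R))
g = -31608 + I*√2505 (g = -7 + ((-22505 + √(-181 + (-36 - 44*(1 + 3)*(9 + (1 + 3))))) - 9096) = -7 + ((-22505 + √(-181 + (-36 - 44*4*(9 + 4)))) - 9096) = -7 + ((-22505 + √(-181 + (-36 - 44*4*13))) - 9096) = -7 + ((-22505 + √(-181 + (-36 - 22*104))) - 9096) = -7 + ((-22505 + √(-181 + (-36 - 2288))) - 9096) = -7 + ((-22505 + √(-181 - 2324)) - 9096) = -7 + ((-22505 + √(-2505)) - 9096) = -7 + ((-22505 + I*√2505) - 9096) = -7 + (-31601 + I*√2505) = -31608 + I*√2505 ≈ -31608.0 + 50.05*I)
1/g = 1/(-31608 + I*√2505)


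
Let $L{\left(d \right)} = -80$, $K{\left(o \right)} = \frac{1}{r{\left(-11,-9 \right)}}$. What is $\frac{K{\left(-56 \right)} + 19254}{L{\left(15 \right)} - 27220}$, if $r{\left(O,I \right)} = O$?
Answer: $- \frac{211793}{300300} \approx -0.70527$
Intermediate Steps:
$K{\left(o \right)} = - \frac{1}{11}$ ($K{\left(o \right)} = \frac{1}{-11} = - \frac{1}{11}$)
$\frac{K{\left(-56 \right)} + 19254}{L{\left(15 \right)} - 27220} = \frac{- \frac{1}{11} + 19254}{-80 - 27220} = \frac{211793}{11 \left(-27300\right)} = \frac{211793}{11} \left(- \frac{1}{27300}\right) = - \frac{211793}{300300}$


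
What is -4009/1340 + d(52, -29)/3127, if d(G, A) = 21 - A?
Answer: -12469143/4190180 ≈ -2.9758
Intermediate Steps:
-4009/1340 + d(52, -29)/3127 = -4009/1340 + (21 - 1*(-29))/3127 = -4009*1/1340 + (21 + 29)*(1/3127) = -4009/1340 + 50*(1/3127) = -4009/1340 + 50/3127 = -12469143/4190180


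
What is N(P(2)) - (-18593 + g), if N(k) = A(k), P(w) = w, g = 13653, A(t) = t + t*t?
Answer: 4946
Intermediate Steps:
A(t) = t + t²
N(k) = k*(1 + k)
N(P(2)) - (-18593 + g) = 2*(1 + 2) - (-18593 + 13653) = 2*3 - 1*(-4940) = 6 + 4940 = 4946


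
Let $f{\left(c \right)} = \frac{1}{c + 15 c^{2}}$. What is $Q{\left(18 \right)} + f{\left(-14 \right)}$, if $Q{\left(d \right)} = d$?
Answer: $\frac{52669}{2926} \approx 18.0$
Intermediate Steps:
$Q{\left(18 \right)} + f{\left(-14 \right)} = 18 + \frac{1}{\left(-14\right) \left(1 + 15 \left(-14\right)\right)} = 18 - \frac{1}{14 \left(1 - 210\right)} = 18 - \frac{1}{14 \left(-209\right)} = 18 - - \frac{1}{2926} = 18 + \frac{1}{2926} = \frac{52669}{2926}$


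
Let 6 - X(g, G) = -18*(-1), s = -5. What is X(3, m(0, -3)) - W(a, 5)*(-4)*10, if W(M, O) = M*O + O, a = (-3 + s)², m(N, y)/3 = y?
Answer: 12988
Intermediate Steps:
m(N, y) = 3*y
a = 64 (a = (-3 - 5)² = (-8)² = 64)
X(g, G) = -12 (X(g, G) = 6 - (-18)*(-1) = 6 - 1*18 = 6 - 18 = -12)
W(M, O) = O + M*O
X(3, m(0, -3)) - W(a, 5)*(-4)*10 = -12 - (5*(1 + 64))*(-4)*10 = -12 - (5*65)*(-4)*10 = -12 - 325*(-4)*10 = -12 - (-1300)*10 = -12 - 1*(-13000) = -12 + 13000 = 12988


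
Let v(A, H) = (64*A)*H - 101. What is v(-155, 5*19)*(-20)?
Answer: 18850020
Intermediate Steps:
v(A, H) = -101 + 64*A*H (v(A, H) = 64*A*H - 101 = -101 + 64*A*H)
v(-155, 5*19)*(-20) = (-101 + 64*(-155)*(5*19))*(-20) = (-101 + 64*(-155)*95)*(-20) = (-101 - 942400)*(-20) = -942501*(-20) = 18850020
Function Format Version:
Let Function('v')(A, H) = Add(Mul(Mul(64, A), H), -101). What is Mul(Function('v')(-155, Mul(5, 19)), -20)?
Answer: 18850020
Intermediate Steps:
Function('v')(A, H) = Add(-101, Mul(64, A, H)) (Function('v')(A, H) = Add(Mul(64, A, H), -101) = Add(-101, Mul(64, A, H)))
Mul(Function('v')(-155, Mul(5, 19)), -20) = Mul(Add(-101, Mul(64, -155, Mul(5, 19))), -20) = Mul(Add(-101, Mul(64, -155, 95)), -20) = Mul(Add(-101, -942400), -20) = Mul(-942501, -20) = 18850020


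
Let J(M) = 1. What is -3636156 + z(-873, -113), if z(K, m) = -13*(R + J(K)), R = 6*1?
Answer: -3636247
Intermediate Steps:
R = 6
z(K, m) = -91 (z(K, m) = -13*(6 + 1) = -13*7 = -91)
-3636156 + z(-873, -113) = -3636156 - 91 = -3636247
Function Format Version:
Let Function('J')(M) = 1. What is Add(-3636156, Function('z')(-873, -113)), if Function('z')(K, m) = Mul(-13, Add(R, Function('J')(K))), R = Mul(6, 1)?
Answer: -3636247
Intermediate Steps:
R = 6
Function('z')(K, m) = -91 (Function('z')(K, m) = Mul(-13, Add(6, 1)) = Mul(-13, 7) = -91)
Add(-3636156, Function('z')(-873, -113)) = Add(-3636156, -91) = -3636247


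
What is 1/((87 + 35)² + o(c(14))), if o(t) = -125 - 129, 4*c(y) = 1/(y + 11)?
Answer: 1/14630 ≈ 6.8353e-5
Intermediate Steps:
c(y) = 1/(4*(11 + y)) (c(y) = 1/(4*(y + 11)) = 1/(4*(11 + y)))
o(t) = -254
1/((87 + 35)² + o(c(14))) = 1/((87 + 35)² - 254) = 1/(122² - 254) = 1/(14884 - 254) = 1/14630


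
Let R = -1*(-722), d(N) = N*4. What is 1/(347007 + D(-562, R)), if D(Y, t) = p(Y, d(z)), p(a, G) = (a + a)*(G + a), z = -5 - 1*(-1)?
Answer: 1/996679 ≈ 1.0033e-6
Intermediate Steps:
z = -4 (z = -5 + 1 = -4)
d(N) = 4*N
R = 722
p(a, G) = 2*a*(G + a) (p(a, G) = (2*a)*(G + a) = 2*a*(G + a))
D(Y, t) = 2*Y*(-16 + Y) (D(Y, t) = 2*Y*(4*(-4) + Y) = 2*Y*(-16 + Y))
1/(347007 + D(-562, R)) = 1/(347007 + 2*(-562)*(-16 - 562)) = 1/(347007 + 2*(-562)*(-578)) = 1/(347007 + 649672) = 1/996679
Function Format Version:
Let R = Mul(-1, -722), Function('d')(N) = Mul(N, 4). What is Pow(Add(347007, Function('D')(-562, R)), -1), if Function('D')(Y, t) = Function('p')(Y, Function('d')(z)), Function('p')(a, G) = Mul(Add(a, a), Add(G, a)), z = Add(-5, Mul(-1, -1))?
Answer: Rational(1, 996679) ≈ 1.0033e-6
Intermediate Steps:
z = -4 (z = Add(-5, 1) = -4)
Function('d')(N) = Mul(4, N)
R = 722
Function('p')(a, G) = Mul(2, a, Add(G, a)) (Function('p')(a, G) = Mul(Mul(2, a), Add(G, a)) = Mul(2, a, Add(G, a)))
Function('D')(Y, t) = Mul(2, Y, Add(-16, Y)) (Function('D')(Y, t) = Mul(2, Y, Add(Mul(4, -4), Y)) = Mul(2, Y, Add(-16, Y)))
Pow(Add(347007, Function('D')(-562, R)), -1) = Pow(Add(347007, Mul(2, -562, Add(-16, -562))), -1) = Pow(Add(347007, Mul(2, -562, -578)), -1) = Pow(Add(347007, 649672), -1) = Pow(996679, -1) = Rational(1, 996679)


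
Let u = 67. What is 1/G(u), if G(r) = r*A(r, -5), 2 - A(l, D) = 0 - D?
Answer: -1/201 ≈ -0.0049751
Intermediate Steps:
A(l, D) = 2 + D (A(l, D) = 2 - (0 - D) = 2 - (-1)*D = 2 + D)
G(r) = -3*r (G(r) = r*(2 - 5) = r*(-3) = -3*r)
1/G(u) = 1/(-3*67) = 1/(-201) = -1/201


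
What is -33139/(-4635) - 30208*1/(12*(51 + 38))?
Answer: -8718469/412515 ≈ -21.135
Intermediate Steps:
-33139/(-4635) - 30208*1/(12*(51 + 38)) = -33139*(-1/4635) - 30208/(12*89) = 33139/4635 - 30208/1068 = 33139/4635 - 30208*1/1068 = 33139/4635 - 7552/267 = -8718469/412515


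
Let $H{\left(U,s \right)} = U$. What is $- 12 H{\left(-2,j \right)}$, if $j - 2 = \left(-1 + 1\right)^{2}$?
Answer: $24$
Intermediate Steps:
$j = 2$ ($j = 2 + \left(-1 + 1\right)^{2} = 2 + 0^{2} = 2 + 0 = 2$)
$- 12 H{\left(-2,j \right)} = \left(-12\right) \left(-2\right) = 24$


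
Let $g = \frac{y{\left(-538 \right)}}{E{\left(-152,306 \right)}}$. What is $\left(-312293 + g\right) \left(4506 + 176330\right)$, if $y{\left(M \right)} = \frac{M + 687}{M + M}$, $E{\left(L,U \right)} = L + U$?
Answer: $- \frac{2339484347623989}{41426} \approx -5.6474 \cdot 10^{10}$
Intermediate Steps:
$y{\left(M \right)} = \frac{687 + M}{2 M}$
$g = - \frac{149}{165704}$ ($g = \frac{\frac{1}{2} \frac{1}{-538} \left(687 - 538\right)}{-152 + 306} = \frac{\frac{1}{2} \left(- \frac{1}{538}\right) 149}{154} = \left(- \frac{149}{1076}\right) \frac{1}{154} = - \frac{149}{165704} \approx -0.00089919$)
$\left(-312293 + g\right) \left(4506 + 176330\right) = \left(-312293 - \frac{149}{165704}\right) \left(4506 + 176330\right) = \left(- \frac{51748199421}{165704}\right) 180836 = - \frac{2339484347623989}{41426}$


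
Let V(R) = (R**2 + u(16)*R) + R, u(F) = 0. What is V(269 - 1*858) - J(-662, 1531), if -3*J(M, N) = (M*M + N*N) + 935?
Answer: 3822136/3 ≈ 1.2740e+6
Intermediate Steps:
J(M, N) = -935/3 - M**2/3 - N**2/3 (J(M, N) = -((M*M + N*N) + 935)/3 = -((M**2 + N**2) + 935)/3 = -(935 + M**2 + N**2)/3 = -935/3 - M**2/3 - N**2/3)
V(R) = R + R**2 (V(R) = (R**2 + 0*R) + R = (R**2 + 0) + R = R**2 + R = R + R**2)
V(269 - 1*858) - J(-662, 1531) = (269 - 1*858)*(1 + (269 - 1*858)) - (-935/3 - 1/3*(-662)**2 - 1/3*1531**2) = (269 - 858)*(1 + (269 - 858)) - (-935/3 - 1/3*438244 - 1/3*2343961) = -589*(1 - 589) - (-935/3 - 438244/3 - 2343961/3) = -589*(-588) - 1*(-2783140/3) = 346332 + 2783140/3 = 3822136/3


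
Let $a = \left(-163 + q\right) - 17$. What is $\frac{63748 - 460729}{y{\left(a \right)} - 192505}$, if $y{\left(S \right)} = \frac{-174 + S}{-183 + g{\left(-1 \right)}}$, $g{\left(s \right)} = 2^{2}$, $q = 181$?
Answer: $\frac{23686533}{11486074} \approx 2.0622$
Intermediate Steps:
$g{\left(s \right)} = 4$
$a = 1$ ($a = \left(-163 + 181\right) - 17 = 18 - 17 = 1$)
$y{\left(S \right)} = \frac{174}{179} - \frac{S}{179}$ ($y{\left(S \right)} = \frac{-174 + S}{-183 + 4} = \frac{-174 + S}{-179} = \left(-174 + S\right) \left(- \frac{1}{179}\right) = \frac{174}{179} - \frac{S}{179}$)
$\frac{63748 - 460729}{y{\left(a \right)} - 192505} = \frac{63748 - 460729}{\left(\frac{174}{179} - \frac{1}{179}\right) - 192505} = - \frac{396981}{\left(\frac{174}{179} - \frac{1}{179}\right) - 192505} = - \frac{396981}{\frac{173}{179} - 192505} = - \frac{396981}{- \frac{34458222}{179}} = \left(-396981\right) \left(- \frac{179}{34458222}\right) = \frac{23686533}{11486074}$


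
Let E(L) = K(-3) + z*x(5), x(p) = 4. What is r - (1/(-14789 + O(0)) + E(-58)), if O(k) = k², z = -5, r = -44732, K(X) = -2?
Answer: -661216189/14789 ≈ -44710.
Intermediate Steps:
E(L) = -22 (E(L) = -2 - 5*4 = -2 - 20 = -22)
r - (1/(-14789 + O(0)) + E(-58)) = -44732 - (1/(-14789 + 0²) - 22) = -44732 - (1/(-14789 + 0) - 22) = -44732 - (1/(-14789) - 22) = -44732 - (-1/14789 - 22) = -44732 - 1*(-325359/14789) = -44732 + 325359/14789 = -661216189/14789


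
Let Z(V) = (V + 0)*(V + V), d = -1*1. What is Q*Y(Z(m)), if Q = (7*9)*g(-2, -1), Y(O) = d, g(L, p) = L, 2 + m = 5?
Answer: 126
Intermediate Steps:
d = -1
m = 3 (m = -2 + 5 = 3)
Z(V) = 2*V² (Z(V) = V*(2*V) = 2*V²)
Y(O) = -1
Q = -126 (Q = (7*9)*(-2) = 63*(-2) = -126)
Q*Y(Z(m)) = -126*(-1) = 126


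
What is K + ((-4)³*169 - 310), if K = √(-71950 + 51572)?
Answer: -11126 + I*√20378 ≈ -11126.0 + 142.75*I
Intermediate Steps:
K = I*√20378 (K = √(-20378) = I*√20378 ≈ 142.75*I)
K + ((-4)³*169 - 310) = I*√20378 + ((-4)³*169 - 310) = I*√20378 + (-64*169 - 310) = I*√20378 + (-10816 - 310) = I*√20378 - 11126 = -11126 + I*√20378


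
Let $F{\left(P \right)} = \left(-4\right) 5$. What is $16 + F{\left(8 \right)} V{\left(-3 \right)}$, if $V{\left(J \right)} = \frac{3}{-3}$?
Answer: $36$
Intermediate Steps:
$F{\left(P \right)} = -20$
$V{\left(J \right)} = -1$ ($V{\left(J \right)} = 3 \left(- \frac{1}{3}\right) = -1$)
$16 + F{\left(8 \right)} V{\left(-3 \right)} = 16 - -20 = 16 + 20 = 36$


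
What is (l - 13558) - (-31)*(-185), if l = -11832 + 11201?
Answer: -19924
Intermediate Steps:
l = -631
(l - 13558) - (-31)*(-185) = (-631 - 13558) - (-31)*(-185) = -14189 - 1*5735 = -14189 - 5735 = -19924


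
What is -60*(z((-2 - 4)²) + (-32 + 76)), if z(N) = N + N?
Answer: -6960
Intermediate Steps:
z(N) = 2*N
-60*(z((-2 - 4)²) + (-32 + 76)) = -60*(2*(-2 - 4)² + (-32 + 76)) = -60*(2*(-6)² + 44) = -60*(2*36 + 44) = -60*(72 + 44) = -60*116 = -6960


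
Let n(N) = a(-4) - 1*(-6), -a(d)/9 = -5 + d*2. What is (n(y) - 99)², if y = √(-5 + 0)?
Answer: 576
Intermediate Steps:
a(d) = 45 - 18*d (a(d) = -9*(-5 + d*2) = -9*(-5 + 2*d) = 45 - 18*d)
y = I*√5 (y = √(-5) = I*√5 ≈ 2.2361*I)
n(N) = 123 (n(N) = (45 - 18*(-4)) - 1*(-6) = (45 + 72) + 6 = 117 + 6 = 123)
(n(y) - 99)² = (123 - 99)² = 24² = 576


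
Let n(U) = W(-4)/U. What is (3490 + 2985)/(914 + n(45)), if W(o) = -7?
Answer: 291375/41123 ≈ 7.0854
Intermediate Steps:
n(U) = -7/U
(3490 + 2985)/(914 + n(45)) = (3490 + 2985)/(914 - 7/45) = 6475/(914 - 7*1/45) = 6475/(914 - 7/45) = 6475/(41123/45) = 6475*(45/41123) = 291375/41123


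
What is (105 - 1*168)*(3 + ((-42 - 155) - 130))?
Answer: 20412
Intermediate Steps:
(105 - 1*168)*(3 + ((-42 - 155) - 130)) = (105 - 168)*(3 + (-197 - 130)) = -63*(3 - 327) = -63*(-324) = 20412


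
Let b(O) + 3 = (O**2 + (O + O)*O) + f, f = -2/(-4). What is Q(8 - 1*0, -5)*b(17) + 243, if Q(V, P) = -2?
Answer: -1486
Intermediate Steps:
f = 1/2 (f = -2*(-1/4) = 1/2 ≈ 0.50000)
b(O) = -5/2 + 3*O**2 (b(O) = -3 + ((O**2 + (O + O)*O) + 1/2) = -3 + ((O**2 + (2*O)*O) + 1/2) = -3 + ((O**2 + 2*O**2) + 1/2) = -3 + (3*O**2 + 1/2) = -3 + (1/2 + 3*O**2) = -5/2 + 3*O**2)
Q(8 - 1*0, -5)*b(17) + 243 = -2*(-5/2 + 3*17**2) + 243 = -2*(-5/2 + 3*289) + 243 = -2*(-5/2 + 867) + 243 = -2*1729/2 + 243 = -1729 + 243 = -1486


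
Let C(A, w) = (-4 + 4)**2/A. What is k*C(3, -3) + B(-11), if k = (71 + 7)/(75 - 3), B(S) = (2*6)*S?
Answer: -132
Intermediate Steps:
C(A, w) = 0 (C(A, w) = 0**2/A = 0/A = 0)
B(S) = 12*S
k = 13/12 (k = 78/72 = 78*(1/72) = 13/12 ≈ 1.0833)
k*C(3, -3) + B(-11) = (13/12)*0 + 12*(-11) = 0 - 132 = -132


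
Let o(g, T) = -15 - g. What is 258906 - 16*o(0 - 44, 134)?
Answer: 258442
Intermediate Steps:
258906 - 16*o(0 - 44, 134) = 258906 - 16*(-15 - (0 - 44)) = 258906 - 16*(-15 - 1*(-44)) = 258906 - 16*(-15 + 44) = 258906 - 16*29 = 258906 - 1*464 = 258906 - 464 = 258442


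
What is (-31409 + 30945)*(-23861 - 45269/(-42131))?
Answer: 466432530208/42131 ≈ 1.1071e+7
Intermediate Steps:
(-31409 + 30945)*(-23861 - 45269/(-42131)) = -464*(-23861 - 45269*(-1/42131)) = -464*(-23861 + 45269/42131) = -464*(-1005242522/42131) = 466432530208/42131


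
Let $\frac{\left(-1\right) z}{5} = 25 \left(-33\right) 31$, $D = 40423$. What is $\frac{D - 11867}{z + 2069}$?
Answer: $\frac{7139}{32486} \approx 0.21976$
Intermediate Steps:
$z = 127875$ ($z = - 5 \cdot 25 \left(-33\right) 31 = - 5 \left(\left(-825\right) 31\right) = \left(-5\right) \left(-25575\right) = 127875$)
$\frac{D - 11867}{z + 2069} = \frac{40423 - 11867}{127875 + 2069} = \frac{28556}{129944} = 28556 \cdot \frac{1}{129944} = \frac{7139}{32486}$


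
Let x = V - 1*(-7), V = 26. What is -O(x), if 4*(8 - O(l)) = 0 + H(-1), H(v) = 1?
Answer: -31/4 ≈ -7.7500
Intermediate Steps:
x = 33 (x = 26 - 1*(-7) = 26 + 7 = 33)
O(l) = 31/4 (O(l) = 8 - (0 + 1)/4 = 8 - ¼*1 = 8 - ¼ = 31/4)
-O(x) = -1*31/4 = -31/4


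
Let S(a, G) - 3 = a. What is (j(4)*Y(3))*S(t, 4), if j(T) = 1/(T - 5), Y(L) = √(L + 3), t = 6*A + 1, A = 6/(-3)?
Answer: 8*√6 ≈ 19.596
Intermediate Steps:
A = -2 (A = 6*(-⅓) = -2)
t = -11 (t = 6*(-2) + 1 = -12 + 1 = -11)
Y(L) = √(3 + L)
S(a, G) = 3 + a
j(T) = 1/(-5 + T)
(j(4)*Y(3))*S(t, 4) = (√(3 + 3)/(-5 + 4))*(3 - 11) = (√6/(-1))*(-8) = -√6*(-8) = 8*√6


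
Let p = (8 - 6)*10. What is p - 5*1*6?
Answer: -10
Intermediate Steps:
p = 20 (p = 2*10 = 20)
p - 5*1*6 = 20 - 5*1*6 = 20 - 5*6 = 20 - 30 = -10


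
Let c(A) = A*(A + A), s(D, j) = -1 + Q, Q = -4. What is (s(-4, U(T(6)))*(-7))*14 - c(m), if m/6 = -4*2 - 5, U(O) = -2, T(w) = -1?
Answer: -11678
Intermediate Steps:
s(D, j) = -5 (s(D, j) = -1 - 4 = -5)
m = -78 (m = 6*(-4*2 - 5) = 6*(-8 - 5) = 6*(-13) = -78)
c(A) = 2*A² (c(A) = A*(2*A) = 2*A²)
(s(-4, U(T(6)))*(-7))*14 - c(m) = -5*(-7)*14 - 2*(-78)² = 35*14 - 2*6084 = 490 - 1*12168 = 490 - 12168 = -11678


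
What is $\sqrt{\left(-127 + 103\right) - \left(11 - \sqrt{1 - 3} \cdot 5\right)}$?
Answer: $\sqrt{-35 + 5 i \sqrt{2}} \approx 0.59462 + 5.9459 i$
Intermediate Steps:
$\sqrt{\left(-127 + 103\right) - \left(11 - \sqrt{1 - 3} \cdot 5\right)} = \sqrt{-24 - \left(11 - \sqrt{-2} \cdot 5\right)} = \sqrt{-24 - \left(11 - i \sqrt{2} \cdot 5\right)} = \sqrt{-24 - \left(11 - 5 i \sqrt{2}\right)} = \sqrt{-35 + 5 i \sqrt{2}}$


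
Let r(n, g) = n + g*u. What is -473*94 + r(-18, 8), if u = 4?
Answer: -44448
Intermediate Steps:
r(n, g) = n + 4*g (r(n, g) = n + g*4 = n + 4*g)
-473*94 + r(-18, 8) = -473*94 + (-18 + 4*8) = -44462 + (-18 + 32) = -44462 + 14 = -44448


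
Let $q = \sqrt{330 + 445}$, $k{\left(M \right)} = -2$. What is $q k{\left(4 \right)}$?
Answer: $- 10 \sqrt{31} \approx -55.678$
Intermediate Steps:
$q = 5 \sqrt{31}$ ($q = \sqrt{775} = 5 \sqrt{31} \approx 27.839$)
$q k{\left(4 \right)} = 5 \sqrt{31} \left(-2\right) = - 10 \sqrt{31}$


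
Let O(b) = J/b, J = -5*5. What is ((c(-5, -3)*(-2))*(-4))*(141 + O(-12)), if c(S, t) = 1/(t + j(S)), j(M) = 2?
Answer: -3434/3 ≈ -1144.7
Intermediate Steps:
c(S, t) = 1/(2 + t) (c(S, t) = 1/(t + 2) = 1/(2 + t))
J = -25
O(b) = -25/b
((c(-5, -3)*(-2))*(-4))*(141 + O(-12)) = ((-2/(2 - 3))*(-4))*(141 - 25/(-12)) = ((-2/(-1))*(-4))*(141 - 25*(-1/12)) = (-1*(-2)*(-4))*(141 + 25/12) = (2*(-4))*(1717/12) = -8*1717/12 = -3434/3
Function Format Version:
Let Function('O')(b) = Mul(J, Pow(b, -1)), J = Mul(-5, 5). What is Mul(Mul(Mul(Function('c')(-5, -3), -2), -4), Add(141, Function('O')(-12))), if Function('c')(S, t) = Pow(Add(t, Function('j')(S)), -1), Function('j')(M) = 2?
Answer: Rational(-3434, 3) ≈ -1144.7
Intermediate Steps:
Function('c')(S, t) = Pow(Add(2, t), -1) (Function('c')(S, t) = Pow(Add(t, 2), -1) = Pow(Add(2, t), -1))
J = -25
Function('O')(b) = Mul(-25, Pow(b, -1))
Mul(Mul(Mul(Function('c')(-5, -3), -2), -4), Add(141, Function('O')(-12))) = Mul(Mul(Mul(Pow(Add(2, -3), -1), -2), -4), Add(141, Mul(-25, Pow(-12, -1)))) = Mul(Mul(Mul(Pow(-1, -1), -2), -4), Add(141, Mul(-25, Rational(-1, 12)))) = Mul(Mul(Mul(-1, -2), -4), Add(141, Rational(25, 12))) = Mul(Mul(2, -4), Rational(1717, 12)) = Mul(-8, Rational(1717, 12)) = Rational(-3434, 3)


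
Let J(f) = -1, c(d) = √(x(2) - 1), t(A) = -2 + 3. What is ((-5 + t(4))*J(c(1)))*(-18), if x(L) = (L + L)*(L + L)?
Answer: -72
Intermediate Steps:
t(A) = 1
x(L) = 4*L² (x(L) = (2*L)*(2*L) = 4*L²)
c(d) = √15 (c(d) = √(4*2² - 1) = √(4*4 - 1) = √(16 - 1) = √15)
((-5 + t(4))*J(c(1)))*(-18) = ((-5 + 1)*(-1))*(-18) = -4*(-1)*(-18) = 4*(-18) = -72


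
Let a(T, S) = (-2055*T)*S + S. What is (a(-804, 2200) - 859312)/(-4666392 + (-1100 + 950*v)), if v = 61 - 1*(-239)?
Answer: -908506722/1095623 ≈ -829.21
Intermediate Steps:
v = 300 (v = 61 + 239 = 300)
a(T, S) = S - 2055*S*T (a(T, S) = -2055*S*T + S = S - 2055*S*T)
(a(-804, 2200) - 859312)/(-4666392 + (-1100 + 950*v)) = (2200*(1 - 2055*(-804)) - 859312)/(-4666392 + (-1100 + 950*300)) = (2200*(1 + 1652220) - 859312)/(-4666392 + (-1100 + 285000)) = (2200*1652221 - 859312)/(-4666392 + 283900) = (3634886200 - 859312)/(-4382492) = 3634026888*(-1/4382492) = -908506722/1095623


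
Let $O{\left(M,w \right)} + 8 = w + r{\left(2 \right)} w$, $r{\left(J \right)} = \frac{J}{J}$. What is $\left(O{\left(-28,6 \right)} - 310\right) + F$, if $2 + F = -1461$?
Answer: $-1769$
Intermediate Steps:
$F = -1463$ ($F = -2 - 1461 = -1463$)
$r{\left(J \right)} = 1$
$O{\left(M,w \right)} = -8 + 2 w$ ($O{\left(M,w \right)} = -8 + \left(w + 1 w\right) = -8 + \left(w + w\right) = -8 + 2 w$)
$\left(O{\left(-28,6 \right)} - 310\right) + F = \left(\left(-8 + 2 \cdot 6\right) - 310\right) - 1463 = \left(\left(-8 + 12\right) - 310\right) - 1463 = \left(4 - 310\right) - 1463 = -306 - 1463 = -1769$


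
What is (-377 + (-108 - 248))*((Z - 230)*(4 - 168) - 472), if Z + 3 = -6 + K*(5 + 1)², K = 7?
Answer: 1908732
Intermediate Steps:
Z = 243 (Z = -3 + (-6 + 7*(5 + 1)²) = -3 + (-6 + 7*6²) = -3 + (-6 + 7*36) = -3 + (-6 + 252) = -3 + 246 = 243)
(-377 + (-108 - 248))*((Z - 230)*(4 - 168) - 472) = (-377 + (-108 - 248))*((243 - 230)*(4 - 168) - 472) = (-377 - 356)*(13*(-164) - 472) = -733*(-2132 - 472) = -733*(-2604) = 1908732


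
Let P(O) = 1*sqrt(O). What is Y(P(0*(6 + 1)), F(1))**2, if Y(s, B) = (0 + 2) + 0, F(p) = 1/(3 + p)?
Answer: 4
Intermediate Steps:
P(O) = sqrt(O)
Y(s, B) = 2 (Y(s, B) = 2 + 0 = 2)
Y(P(0*(6 + 1)), F(1))**2 = 2**2 = 4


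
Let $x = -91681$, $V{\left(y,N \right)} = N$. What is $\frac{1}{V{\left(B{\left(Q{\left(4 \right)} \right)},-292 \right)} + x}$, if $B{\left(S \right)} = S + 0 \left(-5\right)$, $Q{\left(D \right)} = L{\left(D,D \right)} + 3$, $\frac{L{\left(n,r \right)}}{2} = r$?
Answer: $- \frac{1}{91973} \approx -1.0873 \cdot 10^{-5}$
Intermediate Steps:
$L{\left(n,r \right)} = 2 r$
$Q{\left(D \right)} = 3 + 2 D$ ($Q{\left(D \right)} = 2 D + 3 = 3 + 2 D$)
$B{\left(S \right)} = S$ ($B{\left(S \right)} = S + 0 = S$)
$\frac{1}{V{\left(B{\left(Q{\left(4 \right)} \right)},-292 \right)} + x} = \frac{1}{-292 - 91681} = \frac{1}{-91973} = - \frac{1}{91973}$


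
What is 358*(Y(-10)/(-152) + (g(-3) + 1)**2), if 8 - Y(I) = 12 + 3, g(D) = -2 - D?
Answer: 110085/76 ≈ 1448.5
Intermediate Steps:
Y(I) = -7 (Y(I) = 8 - (12 + 3) = 8 - 1*15 = 8 - 15 = -7)
358*(Y(-10)/(-152) + (g(-3) + 1)**2) = 358*(-7/(-152) + ((-2 - 1*(-3)) + 1)**2) = 358*(-7*(-1/152) + ((-2 + 3) + 1)**2) = 358*(7/152 + (1 + 1)**2) = 358*(7/152 + 2**2) = 358*(7/152 + 4) = 358*(615/152) = 110085/76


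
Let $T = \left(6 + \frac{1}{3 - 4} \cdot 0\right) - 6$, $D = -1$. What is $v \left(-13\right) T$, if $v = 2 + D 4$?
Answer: $0$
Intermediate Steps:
$v = -2$ ($v = 2 - 4 = -2$)
$T = 0$ ($T = \left(6 + \frac{1}{-1} \cdot 0\right) - 6 = \left(6 - 0\right) - 6 = \left(6 + 0\right) - 6 = 6 - 6 = 0$)
$v \left(-13\right) T = \left(-2\right) \left(-13\right) 0 = 26 \cdot 0 = 0$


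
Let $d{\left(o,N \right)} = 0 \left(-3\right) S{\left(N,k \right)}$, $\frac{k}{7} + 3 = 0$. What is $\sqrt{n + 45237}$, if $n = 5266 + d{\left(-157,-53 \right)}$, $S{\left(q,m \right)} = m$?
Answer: $\sqrt{50503} \approx 224.73$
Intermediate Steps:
$k = -21$ ($k = -21 + 7 \cdot 0 = -21 + 0 = -21$)
$d{\left(o,N \right)} = 0$ ($d{\left(o,N \right)} = 0 \left(-3\right) \left(-21\right) = 0 \left(-21\right) = 0$)
$n = 5266$ ($n = 5266 + 0 = 5266$)
$\sqrt{n + 45237} = \sqrt{5266 + 45237} = \sqrt{50503}$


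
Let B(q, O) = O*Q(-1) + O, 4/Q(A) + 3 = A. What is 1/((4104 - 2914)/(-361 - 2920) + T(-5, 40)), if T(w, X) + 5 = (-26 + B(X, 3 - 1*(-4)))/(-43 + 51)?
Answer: -772/6649 ≈ -0.11611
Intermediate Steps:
Q(A) = 4/(-3 + A)
B(q, O) = 0 (B(q, O) = O*(4/(-3 - 1)) + O = O*(4/(-4)) + O = O*(4*(-1/4)) + O = O*(-1) + O = -O + O = 0)
T(w, X) = -33/4 (T(w, X) = -5 + (-26 + 0)/(-43 + 51) = -5 - 26/8 = -5 - 26*1/8 = -5 - 13/4 = -33/4)
1/((4104 - 2914)/(-361 - 2920) + T(-5, 40)) = 1/((4104 - 2914)/(-361 - 2920) - 33/4) = 1/(1190/(-3281) - 33/4) = 1/(1190*(-1/3281) - 33/4) = 1/(-70/193 - 33/4) = 1/(-6649/772) = -772/6649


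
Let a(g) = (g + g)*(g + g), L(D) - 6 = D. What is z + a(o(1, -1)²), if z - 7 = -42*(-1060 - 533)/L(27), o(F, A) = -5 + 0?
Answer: 49879/11 ≈ 4534.5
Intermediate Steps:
L(D) = 6 + D
o(F, A) = -5
a(g) = 4*g² (a(g) = (2*g)*(2*g) = 4*g²)
z = 22379/11 (z = 7 - 42*(-1060 - 533)/(6 + 27) = 7 - (-66906)/33 = 7 - 42*(-531/11) = 7 + 22302/11 = 22379/11 ≈ 2034.5)
z + a(o(1, -1)²) = 22379/11 + 4*((-5)²)² = 22379/11 + 4*25² = 22379/11 + 4*625 = 22379/11 + 2500 = 49879/11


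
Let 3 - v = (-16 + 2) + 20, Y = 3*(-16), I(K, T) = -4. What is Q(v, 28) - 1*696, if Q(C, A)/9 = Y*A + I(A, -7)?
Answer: -12828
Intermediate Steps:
Y = -48
v = -3 (v = 3 - ((-16 + 2) + 20) = 3 - (-14 + 20) = 3 - 1*6 = 3 - 6 = -3)
Q(C, A) = -36 - 432*A (Q(C, A) = 9*(-48*A - 4) = 9*(-4 - 48*A) = -36 - 432*A)
Q(v, 28) - 1*696 = (-36 - 432*28) - 1*696 = (-36 - 12096) - 696 = -12132 - 696 = -12828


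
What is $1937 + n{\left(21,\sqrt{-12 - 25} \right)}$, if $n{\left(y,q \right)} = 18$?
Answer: $1955$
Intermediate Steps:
$1937 + n{\left(21,\sqrt{-12 - 25} \right)} = 1937 + 18 = 1955$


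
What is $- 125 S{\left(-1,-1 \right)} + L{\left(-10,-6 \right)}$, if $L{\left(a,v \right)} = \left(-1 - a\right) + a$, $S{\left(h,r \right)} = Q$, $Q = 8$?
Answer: $-1001$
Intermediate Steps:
$S{\left(h,r \right)} = 8$
$L{\left(a,v \right)} = -1$
$- 125 S{\left(-1,-1 \right)} + L{\left(-10,-6 \right)} = \left(-125\right) 8 - 1 = -1000 - 1 = -1001$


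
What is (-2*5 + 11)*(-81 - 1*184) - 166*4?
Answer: -929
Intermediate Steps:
(-2*5 + 11)*(-81 - 1*184) - 166*4 = (-10 + 11)*(-81 - 184) - 664 = 1*(-265) - 664 = -265 - 664 = -929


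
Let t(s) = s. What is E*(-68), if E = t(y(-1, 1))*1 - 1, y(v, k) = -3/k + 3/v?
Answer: 476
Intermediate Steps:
E = -7 (E = (-3/1 + 3/(-1))*1 - 1 = (-3*1 + 3*(-1))*1 - 1 = (-3 - 3)*1 - 1 = -6*1 - 1 = -6 - 1 = -7)
E*(-68) = -7*(-68) = 476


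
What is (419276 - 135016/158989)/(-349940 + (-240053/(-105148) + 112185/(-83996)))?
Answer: -36796443123973643924/30711365607308414673 ≈ -1.1981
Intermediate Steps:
(419276 - 135016/158989)/(-349940 + (-240053/(-105148) + 112185/(-83996))) = (419276 - 135016*1/158989)/(-349940 + (-240053*(-1/105148) + 112185*(-1/83996))) = (419276 - 135016/158989)/(-349940 + (240053/105148 - 112185/83996)) = 66660136948/(158989*(-349940 + 522966463/552000713)) = 66660136948/(158989*(-193166606540757/552000713)) = (66660136948/158989)*(-552000713/193166606540757) = -36796443123973643924/30711365607308414673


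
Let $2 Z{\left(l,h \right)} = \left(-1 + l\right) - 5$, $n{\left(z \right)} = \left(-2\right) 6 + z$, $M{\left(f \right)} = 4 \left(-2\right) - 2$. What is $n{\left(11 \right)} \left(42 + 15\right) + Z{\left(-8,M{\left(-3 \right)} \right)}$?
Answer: $-64$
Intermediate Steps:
$M{\left(f \right)} = -10$ ($M{\left(f \right)} = -8 - 2 = -10$)
$n{\left(z \right)} = -12 + z$
$Z{\left(l,h \right)} = -3 + \frac{l}{2}$ ($Z{\left(l,h \right)} = \frac{\left(-1 + l\right) - 5}{2} = \frac{-6 + l}{2} = -3 + \frac{l}{2}$)
$n{\left(11 \right)} \left(42 + 15\right) + Z{\left(-8,M{\left(-3 \right)} \right)} = \left(-12 + 11\right) \left(42 + 15\right) + \left(-3 + \frac{1}{2} \left(-8\right)\right) = \left(-1\right) 57 - 7 = -57 - 7 = -64$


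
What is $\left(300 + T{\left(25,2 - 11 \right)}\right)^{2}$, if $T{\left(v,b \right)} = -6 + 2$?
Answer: $87616$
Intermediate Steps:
$T{\left(v,b \right)} = -4$
$\left(300 + T{\left(25,2 - 11 \right)}\right)^{2} = \left(300 - 4\right)^{2} = 296^{2} = 87616$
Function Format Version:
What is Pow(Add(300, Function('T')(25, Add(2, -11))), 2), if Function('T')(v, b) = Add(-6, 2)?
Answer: 87616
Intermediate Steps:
Function('T')(v, b) = -4
Pow(Add(300, Function('T')(25, Add(2, -11))), 2) = Pow(Add(300, -4), 2) = Pow(296, 2) = 87616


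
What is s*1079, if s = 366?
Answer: 394914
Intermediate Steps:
s*1079 = 366*1079 = 394914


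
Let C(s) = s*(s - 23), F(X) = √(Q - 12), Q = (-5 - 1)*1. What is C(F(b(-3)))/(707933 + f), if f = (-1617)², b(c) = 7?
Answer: -9/1661311 - 69*I*√2/3322622 ≈ -5.4174e-6 - 2.9369e-5*I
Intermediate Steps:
Q = -6 (Q = -6*1 = -6)
F(X) = 3*I*√2 (F(X) = √(-6 - 12) = √(-18) = 3*I*√2)
f = 2614689
C(s) = s*(-23 + s)
C(F(b(-3)))/(707933 + f) = ((3*I*√2)*(-23 + 3*I*√2))/(707933 + 2614689) = (3*I*√2*(-23 + 3*I*√2))/3322622 = (3*I*√2*(-23 + 3*I*√2))*(1/3322622) = 3*I*√2*(-23 + 3*I*√2)/3322622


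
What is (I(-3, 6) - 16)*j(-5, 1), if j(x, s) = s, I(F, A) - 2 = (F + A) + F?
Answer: -14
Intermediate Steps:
I(F, A) = 2 + A + 2*F (I(F, A) = 2 + ((F + A) + F) = 2 + ((A + F) + F) = 2 + (A + 2*F) = 2 + A + 2*F)
(I(-3, 6) - 16)*j(-5, 1) = ((2 + 6 + 2*(-3)) - 16)*1 = ((2 + 6 - 6) - 16)*1 = (2 - 16)*1 = -14*1 = -14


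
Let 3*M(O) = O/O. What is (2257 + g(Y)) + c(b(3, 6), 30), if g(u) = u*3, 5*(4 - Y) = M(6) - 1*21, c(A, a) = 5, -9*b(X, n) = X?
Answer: 11432/5 ≈ 2286.4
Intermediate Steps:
b(X, n) = -X/9
M(O) = ⅓ (M(O) = (O/O)/3 = (⅓)*1 = ⅓)
Y = 122/15 (Y = 4 - (⅓ - 1*21)/5 = 4 - (⅓ - 21)/5 = 4 - ⅕*(-62/3) = 4 + 62/15 = 122/15 ≈ 8.1333)
g(u) = 3*u
(2257 + g(Y)) + c(b(3, 6), 30) = (2257 + 3*(122/15)) + 5 = (2257 + 122/5) + 5 = 11407/5 + 5 = 11432/5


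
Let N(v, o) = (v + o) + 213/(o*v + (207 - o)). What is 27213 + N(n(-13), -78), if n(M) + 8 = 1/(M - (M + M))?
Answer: 106149175/3913 ≈ 27127.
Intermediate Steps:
n(M) = -8 - 1/M (n(M) = -8 + 1/(M - (M + M)) = -8 + 1/(M - 2*M) = -8 + 1/(-M) = -8 - 1/M)
N(v, o) = o + v + 213/(207 - o + o*v) (N(v, o) = (o + v) + 213/(207 - o + o*v) = o + v + 213/(207 - o + o*v))
27213 + N(n(-13), -78) = 27213 + (213 - 1*(-78)² + 207*(-78) + 207*(-8 - 1/(-13)) - 78*(-8 - 1/(-13))² + (-8 - 1/(-13))*(-78)² - 1*(-78)*(-8 - 1/(-13)))/(207 - 1*(-78) - 78*(-8 - 1/(-13))) = 27213 + (213 - 1*6084 - 16146 + 207*(-8 - 1*(-1/13)) - 78*(-8 - 1*(-1/13))² + (-8 - 1*(-1/13))*6084 - 1*(-78)*(-8 - 1*(-1/13)))/(207 + 78 - 78*(-8 - 1*(-1/13))) = 27213 + (213 - 6084 - 16146 + 207*(-8 + 1/13) - 78*(-8 + 1/13)² + (-8 + 1/13)*6084 - 1*(-78)*(-8 + 1/13))/(207 + 78 - 78*(-8 + 1/13)) = 27213 + (213 - 6084 - 16146 + 207*(-103/13) - 78*(-103/13)² - 103/13*6084 - 1*(-78)*(-103/13))/(207 + 78 - 78*(-103/13)) = 27213 + (213 - 6084 - 16146 - 21321/13 - 78*10609/169 - 48204 - 618)/(207 + 78 + 618) = 27213 + (213 - 6084 - 16146 - 21321/13 - 63654/13 - 48204 - 618)/903 = 27213 + (1/903)*(-1005882/13) = 27213 - 335294/3913 = 106149175/3913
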